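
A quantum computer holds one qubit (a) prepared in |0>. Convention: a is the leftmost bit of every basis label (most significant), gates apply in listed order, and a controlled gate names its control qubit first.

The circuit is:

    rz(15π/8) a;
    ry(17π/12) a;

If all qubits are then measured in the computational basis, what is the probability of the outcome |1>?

Outcome |1> occurs with probability -sqrt(2)/8 + sqrt(6)/8 + 1/2.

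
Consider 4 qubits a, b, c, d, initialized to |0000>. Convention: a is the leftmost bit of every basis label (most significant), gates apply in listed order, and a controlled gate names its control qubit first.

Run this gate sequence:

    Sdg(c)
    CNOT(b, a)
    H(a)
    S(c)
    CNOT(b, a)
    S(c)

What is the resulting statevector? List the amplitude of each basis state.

The resulting statevector has amplitude sqrt(2)/2 on |0000>, sqrt(2)/2 on |1000>, and 0 on every other basis state.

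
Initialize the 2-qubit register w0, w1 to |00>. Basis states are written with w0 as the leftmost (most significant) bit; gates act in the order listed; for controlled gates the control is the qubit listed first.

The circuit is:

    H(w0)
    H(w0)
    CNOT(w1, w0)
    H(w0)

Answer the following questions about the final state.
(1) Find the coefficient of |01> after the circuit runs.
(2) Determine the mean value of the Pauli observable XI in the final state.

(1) The amplitude on |01> is 0. Key observation: steps 1-2 multiply out to the identity, so the circuit reduces to the remaining gates.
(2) The expectation value of XI is 1.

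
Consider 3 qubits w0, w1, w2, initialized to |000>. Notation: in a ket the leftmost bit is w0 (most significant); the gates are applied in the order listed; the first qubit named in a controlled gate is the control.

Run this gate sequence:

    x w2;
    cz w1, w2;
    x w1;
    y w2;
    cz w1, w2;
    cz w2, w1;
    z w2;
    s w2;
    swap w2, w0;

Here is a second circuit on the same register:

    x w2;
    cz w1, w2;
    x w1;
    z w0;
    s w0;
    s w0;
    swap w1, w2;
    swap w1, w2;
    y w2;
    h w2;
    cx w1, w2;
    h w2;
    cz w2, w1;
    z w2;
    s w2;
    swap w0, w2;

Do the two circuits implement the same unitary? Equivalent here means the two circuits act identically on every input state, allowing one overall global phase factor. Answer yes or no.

Yes: on every input state the two circuits agree up to one overall phase factor.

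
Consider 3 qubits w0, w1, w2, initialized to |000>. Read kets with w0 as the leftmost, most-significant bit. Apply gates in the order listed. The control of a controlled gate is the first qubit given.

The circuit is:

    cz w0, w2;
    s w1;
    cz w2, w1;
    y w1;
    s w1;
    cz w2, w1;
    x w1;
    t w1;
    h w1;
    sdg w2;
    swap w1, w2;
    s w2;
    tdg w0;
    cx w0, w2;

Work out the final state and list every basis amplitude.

The final amplitudes are -sqrt(2)/2 on |000>, -sqrt(2)*I/2 on |001>, and 0 on every other basis state.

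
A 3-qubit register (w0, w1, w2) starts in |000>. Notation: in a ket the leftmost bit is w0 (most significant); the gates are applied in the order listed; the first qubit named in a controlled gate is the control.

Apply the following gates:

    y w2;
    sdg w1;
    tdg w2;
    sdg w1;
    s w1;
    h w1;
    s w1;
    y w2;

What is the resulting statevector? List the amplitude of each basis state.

The final amplitudes are -sqrt(2)*exp(3*I*pi/4)/2 on |000>, sqrt(2)*exp(I*pi/4)/2 on |010>, and 0 on every other basis state.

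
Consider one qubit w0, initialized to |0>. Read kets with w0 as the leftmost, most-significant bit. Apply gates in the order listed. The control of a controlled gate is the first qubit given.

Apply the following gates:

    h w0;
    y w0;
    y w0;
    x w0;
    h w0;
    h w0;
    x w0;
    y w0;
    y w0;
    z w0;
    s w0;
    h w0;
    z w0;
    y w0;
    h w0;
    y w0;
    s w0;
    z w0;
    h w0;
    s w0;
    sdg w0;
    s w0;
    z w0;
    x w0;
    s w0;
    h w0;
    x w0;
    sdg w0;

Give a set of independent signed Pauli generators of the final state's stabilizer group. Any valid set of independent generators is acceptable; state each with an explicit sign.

The final state is stabilized by the group generated by +Y; other independent generating sets are equally valid. Key observation: steps 2-9 multiply out to the identity, so the circuit reduces to the remaining gates.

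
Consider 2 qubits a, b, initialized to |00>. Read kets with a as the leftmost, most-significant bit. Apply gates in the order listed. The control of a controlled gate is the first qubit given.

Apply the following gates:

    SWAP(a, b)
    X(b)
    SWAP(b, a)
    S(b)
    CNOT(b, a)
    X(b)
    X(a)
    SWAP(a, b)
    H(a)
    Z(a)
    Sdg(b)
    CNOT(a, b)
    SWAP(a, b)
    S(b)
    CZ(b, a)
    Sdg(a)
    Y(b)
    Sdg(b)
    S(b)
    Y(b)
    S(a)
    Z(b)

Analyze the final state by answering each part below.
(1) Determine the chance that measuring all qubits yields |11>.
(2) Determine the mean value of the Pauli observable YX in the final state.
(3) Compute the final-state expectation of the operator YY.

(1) A full measurement returns |11> with probability 1/2. Key observation: the block from step 16 through step 21 cancels to the identity and can be dropped.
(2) In the final state, YX has expectation 1.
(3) The observable YY averages to 0.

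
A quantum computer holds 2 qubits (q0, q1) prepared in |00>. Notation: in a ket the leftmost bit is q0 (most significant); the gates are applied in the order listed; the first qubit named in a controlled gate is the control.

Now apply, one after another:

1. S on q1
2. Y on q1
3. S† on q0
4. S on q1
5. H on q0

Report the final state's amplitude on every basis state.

After the circuit, the state carries amplitude 0 on |00>, -sqrt(2)/2 on |01>, 0 on |10>, -sqrt(2)/2 on |11>.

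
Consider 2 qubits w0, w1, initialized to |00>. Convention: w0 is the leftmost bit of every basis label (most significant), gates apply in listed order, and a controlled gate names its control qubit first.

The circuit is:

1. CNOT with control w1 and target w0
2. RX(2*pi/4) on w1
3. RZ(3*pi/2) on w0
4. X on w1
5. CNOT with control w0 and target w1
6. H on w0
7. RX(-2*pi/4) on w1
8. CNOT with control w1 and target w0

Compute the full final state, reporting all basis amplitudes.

After the circuit, the state carries amplitude 0 on |00>, -sqrt(2)*exp(I*pi/4)/2 on |01>, 0 on |10>, -sqrt(2)*exp(I*pi/4)/2 on |11>.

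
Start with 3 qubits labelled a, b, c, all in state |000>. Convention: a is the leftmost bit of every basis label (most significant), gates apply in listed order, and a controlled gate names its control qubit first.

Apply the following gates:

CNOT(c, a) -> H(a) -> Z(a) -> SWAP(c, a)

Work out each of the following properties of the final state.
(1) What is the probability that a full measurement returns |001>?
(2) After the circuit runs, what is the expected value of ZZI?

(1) Outcome |001> occurs with probability 1/2.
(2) The expectation value of ZZI is 1.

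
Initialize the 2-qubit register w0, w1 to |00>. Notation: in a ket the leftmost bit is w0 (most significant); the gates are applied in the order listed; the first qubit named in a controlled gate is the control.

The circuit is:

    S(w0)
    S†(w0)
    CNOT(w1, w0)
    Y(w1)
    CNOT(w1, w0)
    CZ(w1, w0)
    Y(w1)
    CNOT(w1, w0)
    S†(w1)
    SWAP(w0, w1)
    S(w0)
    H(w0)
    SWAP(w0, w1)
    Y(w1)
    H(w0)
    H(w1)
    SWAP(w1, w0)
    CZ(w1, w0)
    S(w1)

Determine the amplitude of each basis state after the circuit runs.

After the circuit, the state carries amplitude 0 on |00>, 0 on |01>, sqrt(2)*I/2 on |10>, -sqrt(2)/2 on |11>.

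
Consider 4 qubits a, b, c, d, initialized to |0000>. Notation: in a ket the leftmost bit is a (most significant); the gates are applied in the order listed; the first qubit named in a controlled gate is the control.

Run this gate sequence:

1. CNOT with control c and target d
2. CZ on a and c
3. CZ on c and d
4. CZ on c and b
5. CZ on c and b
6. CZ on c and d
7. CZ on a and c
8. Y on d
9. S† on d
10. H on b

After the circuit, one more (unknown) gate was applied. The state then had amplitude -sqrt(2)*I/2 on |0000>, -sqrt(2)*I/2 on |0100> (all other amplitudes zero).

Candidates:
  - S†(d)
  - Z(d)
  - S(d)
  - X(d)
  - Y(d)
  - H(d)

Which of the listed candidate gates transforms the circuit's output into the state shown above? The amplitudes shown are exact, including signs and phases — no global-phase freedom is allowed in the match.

The applied gate was Y(d). Key observation: steps 2-7 multiply out to the identity, so the circuit reduces to the remaining gates.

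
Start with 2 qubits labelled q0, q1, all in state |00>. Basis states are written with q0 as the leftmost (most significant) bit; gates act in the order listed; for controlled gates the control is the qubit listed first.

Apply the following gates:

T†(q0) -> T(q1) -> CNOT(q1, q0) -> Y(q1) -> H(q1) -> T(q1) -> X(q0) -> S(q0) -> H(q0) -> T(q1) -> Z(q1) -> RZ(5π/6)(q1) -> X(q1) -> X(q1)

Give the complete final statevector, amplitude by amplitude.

The final amplitudes are exp(7*I*pi/12)/2 on |00>, -exp(11*I*pi/12)/2 on |01>, -exp(7*I*pi/12)/2 on |10>, exp(11*I*pi/12)/2 on |11>. Key observation: gates 13-14 undo each other exactly, leaving only the rest of the circuit to track.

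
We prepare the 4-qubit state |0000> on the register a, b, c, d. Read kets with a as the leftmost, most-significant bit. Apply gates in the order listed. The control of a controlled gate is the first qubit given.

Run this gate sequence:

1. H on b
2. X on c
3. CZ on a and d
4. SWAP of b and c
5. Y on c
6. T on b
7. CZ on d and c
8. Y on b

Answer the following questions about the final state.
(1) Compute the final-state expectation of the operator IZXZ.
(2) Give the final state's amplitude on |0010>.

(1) The expectation value of IZXZ is -1.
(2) The final state's coefficient on |0010> equals sqrt(2)*exp(I*pi/4)/2.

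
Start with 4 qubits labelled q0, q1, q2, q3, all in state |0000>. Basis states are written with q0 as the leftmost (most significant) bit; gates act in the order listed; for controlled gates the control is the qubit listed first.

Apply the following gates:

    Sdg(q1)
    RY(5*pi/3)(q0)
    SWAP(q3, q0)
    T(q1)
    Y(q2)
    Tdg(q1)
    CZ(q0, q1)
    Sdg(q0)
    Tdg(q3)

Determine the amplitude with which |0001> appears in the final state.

The amplitude on |0001> is 0.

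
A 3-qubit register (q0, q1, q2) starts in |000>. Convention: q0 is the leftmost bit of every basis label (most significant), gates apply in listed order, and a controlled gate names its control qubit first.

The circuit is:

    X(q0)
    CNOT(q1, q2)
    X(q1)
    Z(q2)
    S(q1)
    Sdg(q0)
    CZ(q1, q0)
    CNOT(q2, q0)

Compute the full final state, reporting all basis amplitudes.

After the circuit, the state carries amplitude -1 on |110>, and 0 on every other basis state.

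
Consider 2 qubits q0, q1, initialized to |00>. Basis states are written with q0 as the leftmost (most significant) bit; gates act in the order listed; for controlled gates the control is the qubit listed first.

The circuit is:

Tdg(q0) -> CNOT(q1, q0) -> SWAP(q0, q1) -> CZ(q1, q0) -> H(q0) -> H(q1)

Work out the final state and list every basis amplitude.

The final amplitudes are 1/2 on |00>, 1/2 on |01>, 1/2 on |10>, 1/2 on |11>.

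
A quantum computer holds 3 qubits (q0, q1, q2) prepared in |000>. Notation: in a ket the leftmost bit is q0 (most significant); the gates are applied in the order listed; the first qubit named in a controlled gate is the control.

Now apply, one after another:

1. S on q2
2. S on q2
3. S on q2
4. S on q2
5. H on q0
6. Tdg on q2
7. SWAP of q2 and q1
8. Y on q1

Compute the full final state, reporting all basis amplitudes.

The final amplitudes are sqrt(2)*I/2 on |010>, sqrt(2)*I/2 on |110>, and 0 on every other basis state.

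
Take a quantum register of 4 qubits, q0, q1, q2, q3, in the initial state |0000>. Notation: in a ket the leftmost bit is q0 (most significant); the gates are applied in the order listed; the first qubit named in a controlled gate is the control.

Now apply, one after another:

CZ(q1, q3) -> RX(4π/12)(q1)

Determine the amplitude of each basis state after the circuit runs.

The resulting statevector has amplitude sqrt(3)/2 on |0000>, -I/2 on |0100>, and 0 on every other basis state.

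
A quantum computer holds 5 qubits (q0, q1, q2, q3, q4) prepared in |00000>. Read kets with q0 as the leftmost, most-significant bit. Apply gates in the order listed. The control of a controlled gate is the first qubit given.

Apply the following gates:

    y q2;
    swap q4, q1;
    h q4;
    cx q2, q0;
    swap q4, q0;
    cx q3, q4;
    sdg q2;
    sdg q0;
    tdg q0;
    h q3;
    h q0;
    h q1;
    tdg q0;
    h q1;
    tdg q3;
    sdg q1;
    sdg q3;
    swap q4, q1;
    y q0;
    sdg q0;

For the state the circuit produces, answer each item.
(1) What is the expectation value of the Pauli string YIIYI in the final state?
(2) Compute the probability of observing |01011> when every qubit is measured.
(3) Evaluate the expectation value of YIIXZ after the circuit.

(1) The observable YIIYI averages to -sqrt(2)/4.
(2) The probability of measuring |01011> is 0.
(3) In the final state, YIIXZ has expectation -sqrt(2)/4.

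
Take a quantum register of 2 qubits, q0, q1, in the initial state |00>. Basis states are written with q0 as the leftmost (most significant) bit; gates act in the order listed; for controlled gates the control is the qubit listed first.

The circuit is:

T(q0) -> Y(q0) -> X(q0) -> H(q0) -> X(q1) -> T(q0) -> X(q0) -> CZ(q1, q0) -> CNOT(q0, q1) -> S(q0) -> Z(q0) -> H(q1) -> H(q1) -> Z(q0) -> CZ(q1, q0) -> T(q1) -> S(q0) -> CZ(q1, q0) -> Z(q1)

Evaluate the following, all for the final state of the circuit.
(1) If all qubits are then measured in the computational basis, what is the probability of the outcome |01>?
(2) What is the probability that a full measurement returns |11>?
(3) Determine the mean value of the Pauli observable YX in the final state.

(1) The probability of measuring |01> is 1/2. Key observation: the block from step 11 through step 14 cancels to the identity and can be dropped.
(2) Outcome |11> occurs with probability 0.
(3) The expectation value of YX is 1.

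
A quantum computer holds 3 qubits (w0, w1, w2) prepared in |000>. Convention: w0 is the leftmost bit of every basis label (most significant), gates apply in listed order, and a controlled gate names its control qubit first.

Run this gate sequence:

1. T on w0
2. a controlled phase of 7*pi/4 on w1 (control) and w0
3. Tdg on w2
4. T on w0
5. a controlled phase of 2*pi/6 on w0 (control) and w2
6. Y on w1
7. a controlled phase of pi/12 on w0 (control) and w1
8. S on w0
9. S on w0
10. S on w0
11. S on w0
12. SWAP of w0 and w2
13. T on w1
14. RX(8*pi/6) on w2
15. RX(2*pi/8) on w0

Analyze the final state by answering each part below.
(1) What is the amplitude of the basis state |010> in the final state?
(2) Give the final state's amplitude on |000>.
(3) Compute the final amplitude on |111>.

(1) The final state's coefficient on |010> equals -sqrt(sqrt(2) + 2)*exp(3*I*pi/4)/4. Key observation: steps 8-11 multiply out to the identity, so the circuit reduces to the remaining gates.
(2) |000> carries amplitude 0 in the final state.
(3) |111> carries amplitude -sqrt(6 - 3*sqrt(2))*exp(3*I*pi/4)/4 in the final state.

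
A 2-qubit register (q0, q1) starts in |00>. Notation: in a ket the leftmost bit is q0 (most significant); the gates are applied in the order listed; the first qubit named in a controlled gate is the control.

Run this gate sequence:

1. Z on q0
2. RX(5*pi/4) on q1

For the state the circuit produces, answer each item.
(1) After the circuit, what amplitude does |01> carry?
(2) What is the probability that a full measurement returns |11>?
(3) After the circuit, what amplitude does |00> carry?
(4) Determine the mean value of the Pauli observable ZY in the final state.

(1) The final state's coefficient on |01> equals -I*sqrt(sqrt(2) + 2)/2.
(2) Outcome |11> occurs with probability 0.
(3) |00> carries amplitude -sqrt(2 - sqrt(2))/2 in the final state.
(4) The observable ZY averages to sqrt(2)/2.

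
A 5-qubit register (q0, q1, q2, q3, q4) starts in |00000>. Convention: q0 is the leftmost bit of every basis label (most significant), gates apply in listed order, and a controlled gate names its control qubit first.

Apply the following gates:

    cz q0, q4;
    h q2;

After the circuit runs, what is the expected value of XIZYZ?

The expectation value of XIZYZ is 0.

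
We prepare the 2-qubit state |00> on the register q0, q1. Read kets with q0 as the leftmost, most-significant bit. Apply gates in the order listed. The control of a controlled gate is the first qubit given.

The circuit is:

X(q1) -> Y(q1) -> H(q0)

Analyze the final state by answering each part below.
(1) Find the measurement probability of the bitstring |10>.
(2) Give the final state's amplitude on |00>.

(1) Outcome |10> occurs with probability 1/2.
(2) The final state's coefficient on |00> equals -sqrt(2)*I/2.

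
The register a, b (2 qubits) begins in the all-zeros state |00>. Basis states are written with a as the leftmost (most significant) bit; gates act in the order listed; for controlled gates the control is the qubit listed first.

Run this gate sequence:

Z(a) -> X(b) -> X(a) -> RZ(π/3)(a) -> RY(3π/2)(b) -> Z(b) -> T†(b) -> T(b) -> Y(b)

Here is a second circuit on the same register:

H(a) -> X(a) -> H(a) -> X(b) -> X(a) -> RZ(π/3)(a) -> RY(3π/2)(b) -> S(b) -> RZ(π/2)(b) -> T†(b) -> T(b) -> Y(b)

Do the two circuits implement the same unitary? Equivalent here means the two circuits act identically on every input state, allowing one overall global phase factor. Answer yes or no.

Yes — the two circuits implement the same unitary up to a global phase.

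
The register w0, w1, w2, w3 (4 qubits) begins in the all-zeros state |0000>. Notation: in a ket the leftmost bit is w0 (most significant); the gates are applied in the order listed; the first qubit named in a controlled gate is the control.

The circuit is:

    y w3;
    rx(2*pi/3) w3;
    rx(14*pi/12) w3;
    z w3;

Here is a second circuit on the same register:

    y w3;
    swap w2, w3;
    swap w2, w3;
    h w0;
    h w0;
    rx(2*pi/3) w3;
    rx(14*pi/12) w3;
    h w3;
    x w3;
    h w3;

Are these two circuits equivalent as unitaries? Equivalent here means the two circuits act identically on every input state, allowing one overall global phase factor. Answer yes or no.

Yes: on every input state the two circuits agree up to one overall phase factor.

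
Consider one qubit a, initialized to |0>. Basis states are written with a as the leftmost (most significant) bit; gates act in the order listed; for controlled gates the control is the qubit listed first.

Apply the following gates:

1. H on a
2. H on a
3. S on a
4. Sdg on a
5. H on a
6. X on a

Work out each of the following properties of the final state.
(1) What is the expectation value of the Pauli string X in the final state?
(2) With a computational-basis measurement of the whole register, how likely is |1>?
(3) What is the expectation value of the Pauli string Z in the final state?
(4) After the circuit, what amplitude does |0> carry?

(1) In the final state, X has expectation 1. Key observation: the block from step 3 through step 4 cancels to the identity and can be dropped.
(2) The probability of measuring |1> is 1/2.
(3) The observable Z averages to 0.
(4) |0> carries amplitude sqrt(2)/2 in the final state.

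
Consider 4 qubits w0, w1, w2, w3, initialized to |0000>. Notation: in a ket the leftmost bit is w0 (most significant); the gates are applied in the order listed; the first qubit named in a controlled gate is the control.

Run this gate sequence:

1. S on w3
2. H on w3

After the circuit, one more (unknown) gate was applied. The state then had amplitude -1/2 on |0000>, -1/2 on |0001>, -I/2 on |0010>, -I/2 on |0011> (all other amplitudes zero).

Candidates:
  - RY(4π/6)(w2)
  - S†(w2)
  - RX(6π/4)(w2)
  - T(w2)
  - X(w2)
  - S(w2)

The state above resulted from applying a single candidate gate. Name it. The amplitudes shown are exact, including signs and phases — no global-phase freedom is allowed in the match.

The unique candidate consistent with the amplitudes is RX(6π/4)(w2).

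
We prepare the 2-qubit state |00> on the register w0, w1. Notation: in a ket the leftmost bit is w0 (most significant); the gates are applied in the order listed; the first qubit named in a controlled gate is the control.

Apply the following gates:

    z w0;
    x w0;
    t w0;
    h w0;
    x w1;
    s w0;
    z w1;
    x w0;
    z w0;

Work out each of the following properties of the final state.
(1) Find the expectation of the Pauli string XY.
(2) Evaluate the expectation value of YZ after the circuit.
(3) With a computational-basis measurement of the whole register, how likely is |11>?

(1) In the final state, XY has expectation 0.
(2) In the final state, YZ has expectation 1.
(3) The probability of measuring |11> is 1/2.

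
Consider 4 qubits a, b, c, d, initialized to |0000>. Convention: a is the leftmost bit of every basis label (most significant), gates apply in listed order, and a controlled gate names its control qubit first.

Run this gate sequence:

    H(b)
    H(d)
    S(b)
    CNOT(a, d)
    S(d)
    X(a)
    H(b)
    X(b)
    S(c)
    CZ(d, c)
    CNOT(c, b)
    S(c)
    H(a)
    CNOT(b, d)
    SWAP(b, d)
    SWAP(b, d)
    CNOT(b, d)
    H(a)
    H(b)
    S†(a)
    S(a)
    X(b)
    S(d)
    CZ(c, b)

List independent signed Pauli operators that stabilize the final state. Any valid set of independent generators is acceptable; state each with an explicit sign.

One valid set of independent stabilizer generators is +IYII, -IIIX, -ZIII, +IIZI (any independent generating set of the same group is equally correct). Key observation: the block from step 13 through step 18 cancels to the identity and can be dropped.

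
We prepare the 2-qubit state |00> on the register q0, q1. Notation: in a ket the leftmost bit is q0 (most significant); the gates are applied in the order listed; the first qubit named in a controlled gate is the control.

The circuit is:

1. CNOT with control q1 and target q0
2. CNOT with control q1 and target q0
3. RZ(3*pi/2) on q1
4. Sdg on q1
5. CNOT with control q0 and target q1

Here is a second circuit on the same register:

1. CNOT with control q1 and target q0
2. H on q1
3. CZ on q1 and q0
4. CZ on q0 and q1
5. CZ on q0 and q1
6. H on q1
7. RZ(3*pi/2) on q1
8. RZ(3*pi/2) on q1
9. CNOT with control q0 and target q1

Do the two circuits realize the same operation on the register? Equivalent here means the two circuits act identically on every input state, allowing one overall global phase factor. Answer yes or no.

No: there is an input state on which the two circuits produce genuinely different outputs (not merely differing by a phase).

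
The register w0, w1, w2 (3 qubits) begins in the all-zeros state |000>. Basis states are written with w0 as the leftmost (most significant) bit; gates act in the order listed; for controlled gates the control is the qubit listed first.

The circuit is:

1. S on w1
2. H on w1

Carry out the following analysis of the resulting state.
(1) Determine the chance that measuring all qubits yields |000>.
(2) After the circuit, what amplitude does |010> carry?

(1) The probability of measuring |000> is 1/2.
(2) The final state's coefficient on |010> equals sqrt(2)/2.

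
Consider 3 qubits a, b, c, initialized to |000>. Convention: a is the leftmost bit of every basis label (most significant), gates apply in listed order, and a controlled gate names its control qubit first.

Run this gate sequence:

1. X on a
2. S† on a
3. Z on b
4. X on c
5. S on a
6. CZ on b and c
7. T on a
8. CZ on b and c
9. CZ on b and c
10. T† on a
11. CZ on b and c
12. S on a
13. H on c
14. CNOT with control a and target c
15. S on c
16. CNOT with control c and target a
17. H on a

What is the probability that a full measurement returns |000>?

The probability of measuring |000> is 1/4. Key observation: steps 6-11 multiply out to the identity, so the circuit reduces to the remaining gates.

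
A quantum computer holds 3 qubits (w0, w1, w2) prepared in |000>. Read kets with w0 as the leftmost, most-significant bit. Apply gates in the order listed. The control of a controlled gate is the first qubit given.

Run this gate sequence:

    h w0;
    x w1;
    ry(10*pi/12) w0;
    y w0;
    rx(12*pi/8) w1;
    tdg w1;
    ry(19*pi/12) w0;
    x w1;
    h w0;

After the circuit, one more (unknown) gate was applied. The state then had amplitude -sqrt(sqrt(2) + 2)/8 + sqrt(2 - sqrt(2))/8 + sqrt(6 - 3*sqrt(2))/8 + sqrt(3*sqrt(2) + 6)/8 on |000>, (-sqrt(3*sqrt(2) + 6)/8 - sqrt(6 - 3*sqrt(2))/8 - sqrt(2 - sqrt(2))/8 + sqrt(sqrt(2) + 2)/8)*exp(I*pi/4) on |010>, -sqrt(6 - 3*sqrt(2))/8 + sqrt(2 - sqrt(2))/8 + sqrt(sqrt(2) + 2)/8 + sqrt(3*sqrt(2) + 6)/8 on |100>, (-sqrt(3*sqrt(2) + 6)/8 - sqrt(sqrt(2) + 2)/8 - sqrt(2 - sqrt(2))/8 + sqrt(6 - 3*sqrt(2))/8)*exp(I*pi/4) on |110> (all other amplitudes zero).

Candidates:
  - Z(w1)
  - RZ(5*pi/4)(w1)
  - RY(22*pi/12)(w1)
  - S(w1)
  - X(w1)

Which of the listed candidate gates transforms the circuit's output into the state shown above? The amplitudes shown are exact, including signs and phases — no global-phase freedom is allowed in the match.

The unique candidate consistent with the amplitudes is X(w1).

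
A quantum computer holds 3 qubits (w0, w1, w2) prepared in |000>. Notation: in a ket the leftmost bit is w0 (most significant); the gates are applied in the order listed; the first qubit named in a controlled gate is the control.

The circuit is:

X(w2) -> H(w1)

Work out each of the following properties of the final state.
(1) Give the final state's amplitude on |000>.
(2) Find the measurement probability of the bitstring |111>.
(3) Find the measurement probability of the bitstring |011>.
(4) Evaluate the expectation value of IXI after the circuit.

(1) |000> carries amplitude 0 in the final state.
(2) A full measurement returns |111> with probability 0.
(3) The probability of measuring |011> is 1/2.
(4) The expectation value of IXI is 1.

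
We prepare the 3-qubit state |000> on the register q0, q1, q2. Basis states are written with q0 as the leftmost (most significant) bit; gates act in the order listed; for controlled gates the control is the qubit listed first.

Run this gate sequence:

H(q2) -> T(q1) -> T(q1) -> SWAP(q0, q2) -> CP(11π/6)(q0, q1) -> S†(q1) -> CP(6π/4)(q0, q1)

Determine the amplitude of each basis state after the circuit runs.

After the circuit, the state carries amplitude sqrt(2)/2 on |000>, sqrt(2)/2 on |100>, and 0 on every other basis state.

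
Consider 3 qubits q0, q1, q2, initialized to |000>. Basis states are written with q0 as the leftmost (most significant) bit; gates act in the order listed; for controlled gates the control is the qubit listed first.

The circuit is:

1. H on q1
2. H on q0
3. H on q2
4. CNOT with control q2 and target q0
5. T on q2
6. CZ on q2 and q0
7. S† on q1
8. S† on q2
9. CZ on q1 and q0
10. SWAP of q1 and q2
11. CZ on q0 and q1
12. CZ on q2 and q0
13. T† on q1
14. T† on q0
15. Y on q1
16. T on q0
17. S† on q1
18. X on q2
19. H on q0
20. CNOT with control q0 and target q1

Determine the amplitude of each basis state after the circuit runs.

The resulting statevector has amplitude I/2 on |000>, -1/2 on |001>, -I/2 on |010>, 1/2 on |011>, 0 on |100>, 0 on |101>, 0 on |110>, 0 on |111>.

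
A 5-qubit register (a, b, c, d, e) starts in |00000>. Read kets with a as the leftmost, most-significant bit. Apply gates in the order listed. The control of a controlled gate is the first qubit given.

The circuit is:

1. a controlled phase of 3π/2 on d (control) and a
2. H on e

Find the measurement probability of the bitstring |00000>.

A full measurement returns |00000> with probability 1/2.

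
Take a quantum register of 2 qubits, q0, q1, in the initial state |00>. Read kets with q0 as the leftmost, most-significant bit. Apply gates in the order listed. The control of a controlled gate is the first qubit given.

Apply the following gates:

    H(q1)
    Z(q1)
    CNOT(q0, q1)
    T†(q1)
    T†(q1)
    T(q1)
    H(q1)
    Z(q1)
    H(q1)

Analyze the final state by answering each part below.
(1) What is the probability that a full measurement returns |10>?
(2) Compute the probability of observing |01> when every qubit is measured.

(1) Outcome |10> occurs with probability 0.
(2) Outcome |01> occurs with probability 1/2.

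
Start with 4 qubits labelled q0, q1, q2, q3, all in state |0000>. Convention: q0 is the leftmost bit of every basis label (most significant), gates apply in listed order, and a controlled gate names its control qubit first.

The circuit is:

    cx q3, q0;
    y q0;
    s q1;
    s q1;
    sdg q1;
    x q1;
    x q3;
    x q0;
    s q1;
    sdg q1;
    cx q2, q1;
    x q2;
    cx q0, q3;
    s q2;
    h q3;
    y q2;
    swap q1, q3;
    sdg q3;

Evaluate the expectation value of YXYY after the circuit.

The expectation value of YXYY is 0. Key observation: the block from step 9 through step 10 cancels to the identity and can be dropped.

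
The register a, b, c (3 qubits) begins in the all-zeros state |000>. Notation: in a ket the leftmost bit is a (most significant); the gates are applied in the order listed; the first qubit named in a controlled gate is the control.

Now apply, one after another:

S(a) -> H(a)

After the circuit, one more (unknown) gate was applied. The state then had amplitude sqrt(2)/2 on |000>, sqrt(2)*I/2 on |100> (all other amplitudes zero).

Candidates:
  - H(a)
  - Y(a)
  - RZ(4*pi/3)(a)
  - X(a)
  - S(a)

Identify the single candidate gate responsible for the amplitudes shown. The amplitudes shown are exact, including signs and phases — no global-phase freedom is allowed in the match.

The applied gate was S(a).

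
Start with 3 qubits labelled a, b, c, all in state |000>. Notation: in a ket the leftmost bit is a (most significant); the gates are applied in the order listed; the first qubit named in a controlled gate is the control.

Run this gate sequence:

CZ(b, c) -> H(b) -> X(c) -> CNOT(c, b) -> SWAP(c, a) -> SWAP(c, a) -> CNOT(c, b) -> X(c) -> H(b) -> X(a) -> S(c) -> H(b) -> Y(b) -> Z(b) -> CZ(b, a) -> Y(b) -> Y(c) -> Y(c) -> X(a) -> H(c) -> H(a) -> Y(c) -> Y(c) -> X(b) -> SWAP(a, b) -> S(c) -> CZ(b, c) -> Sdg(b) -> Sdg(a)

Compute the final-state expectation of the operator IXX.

The expectation value of IXX is -1. Key observation: the block from step 2 through step 9 cancels to the identity and can be dropped.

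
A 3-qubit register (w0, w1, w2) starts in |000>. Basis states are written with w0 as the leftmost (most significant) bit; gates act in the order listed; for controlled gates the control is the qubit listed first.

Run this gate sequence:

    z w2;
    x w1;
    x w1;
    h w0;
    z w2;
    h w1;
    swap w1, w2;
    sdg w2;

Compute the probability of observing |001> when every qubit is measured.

The probability of measuring |001> is 1/4. Key observation: steps 2-3 multiply out to the identity, so the circuit reduces to the remaining gates.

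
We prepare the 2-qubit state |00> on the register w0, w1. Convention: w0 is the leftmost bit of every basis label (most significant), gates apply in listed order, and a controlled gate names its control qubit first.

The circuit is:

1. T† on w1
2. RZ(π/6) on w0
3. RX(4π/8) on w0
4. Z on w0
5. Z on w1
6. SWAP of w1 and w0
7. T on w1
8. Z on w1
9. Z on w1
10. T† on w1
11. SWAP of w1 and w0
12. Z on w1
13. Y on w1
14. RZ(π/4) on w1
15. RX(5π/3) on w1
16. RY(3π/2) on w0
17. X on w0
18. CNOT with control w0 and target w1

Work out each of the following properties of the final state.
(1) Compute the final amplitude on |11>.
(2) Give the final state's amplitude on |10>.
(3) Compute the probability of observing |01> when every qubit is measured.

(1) The final state's coefficient on |11> equals (-1 - I)*exp(I*pi/24)/4.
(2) |10> carries amplitude sqrt(3)*(-1 + I)*exp(I*pi/24)/4 in the final state.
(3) A full measurement returns |01> with probability 3/8.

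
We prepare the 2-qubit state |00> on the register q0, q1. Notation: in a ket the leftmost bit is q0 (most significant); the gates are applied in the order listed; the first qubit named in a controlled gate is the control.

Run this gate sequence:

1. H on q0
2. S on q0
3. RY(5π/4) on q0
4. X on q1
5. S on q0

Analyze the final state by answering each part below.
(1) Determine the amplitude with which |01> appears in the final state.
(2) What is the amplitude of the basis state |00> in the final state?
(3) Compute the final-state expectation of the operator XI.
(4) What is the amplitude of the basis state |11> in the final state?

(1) The amplitude on |01> is -sqrt(2)*sqrt(2 - sqrt(2))/4 - sqrt(2)*I*sqrt(sqrt(2) + 2)/4.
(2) The amplitude on |00> is 0.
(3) The observable XI averages to -1.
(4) The final state's coefficient on |11> equals sqrt(2)*sqrt(2 - sqrt(2))/4 + sqrt(2)*I*sqrt(sqrt(2) + 2)/4.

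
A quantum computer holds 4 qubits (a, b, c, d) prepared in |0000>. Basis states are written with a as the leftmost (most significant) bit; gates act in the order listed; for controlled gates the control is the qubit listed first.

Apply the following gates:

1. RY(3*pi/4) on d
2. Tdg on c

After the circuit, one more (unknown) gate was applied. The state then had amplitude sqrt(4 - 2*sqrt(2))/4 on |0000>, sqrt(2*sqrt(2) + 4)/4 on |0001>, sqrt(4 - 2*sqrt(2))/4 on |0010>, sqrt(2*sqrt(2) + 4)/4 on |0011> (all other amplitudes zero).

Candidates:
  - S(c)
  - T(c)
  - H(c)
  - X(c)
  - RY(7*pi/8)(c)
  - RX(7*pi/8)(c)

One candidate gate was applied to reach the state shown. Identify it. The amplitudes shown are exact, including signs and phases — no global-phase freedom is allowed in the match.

The applied gate was H(c).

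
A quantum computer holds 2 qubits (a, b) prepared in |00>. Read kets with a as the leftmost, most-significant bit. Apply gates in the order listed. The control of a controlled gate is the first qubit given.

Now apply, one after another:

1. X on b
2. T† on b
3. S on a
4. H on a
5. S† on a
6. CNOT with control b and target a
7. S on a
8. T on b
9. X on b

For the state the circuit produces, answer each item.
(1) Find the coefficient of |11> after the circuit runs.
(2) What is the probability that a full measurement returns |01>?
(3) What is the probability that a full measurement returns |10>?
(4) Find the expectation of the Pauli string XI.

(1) The amplitude on |11> is 0.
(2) The probability of measuring |01> is 0.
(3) Outcome |10> occurs with probability 1/2.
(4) The expectation value of XI is -1.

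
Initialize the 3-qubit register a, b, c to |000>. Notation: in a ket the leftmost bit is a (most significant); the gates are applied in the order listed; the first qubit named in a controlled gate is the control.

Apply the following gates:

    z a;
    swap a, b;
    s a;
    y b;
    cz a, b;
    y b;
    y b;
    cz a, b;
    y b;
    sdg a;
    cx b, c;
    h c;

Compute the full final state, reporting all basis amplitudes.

The resulting statevector has amplitude sqrt(2)/2 on |000>, sqrt(2)/2 on |001>, and 0 on every other basis state.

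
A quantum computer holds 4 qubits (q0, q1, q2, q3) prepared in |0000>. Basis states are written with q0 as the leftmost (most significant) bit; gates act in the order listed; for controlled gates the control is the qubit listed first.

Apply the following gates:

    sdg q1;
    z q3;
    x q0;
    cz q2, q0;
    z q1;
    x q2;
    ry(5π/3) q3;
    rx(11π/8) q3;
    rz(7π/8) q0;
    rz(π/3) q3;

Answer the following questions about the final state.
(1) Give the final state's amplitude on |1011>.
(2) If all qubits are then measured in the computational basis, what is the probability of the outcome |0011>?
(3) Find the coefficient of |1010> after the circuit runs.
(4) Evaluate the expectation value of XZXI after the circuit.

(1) The amplitude on |1011> is -(sqrt(3)*cos(3*pi/16) + I*sin(3*pi/16))*exp(5*I*pi/48)/2.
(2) A full measurement returns |0011> with probability 0.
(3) The final state's coefficient on |1010> equals (sqrt(3)*cos(5*pi/16) - I*sin(5*pi/16))*exp(13*I*pi/48)/2.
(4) In the final state, XZXI has expectation 0.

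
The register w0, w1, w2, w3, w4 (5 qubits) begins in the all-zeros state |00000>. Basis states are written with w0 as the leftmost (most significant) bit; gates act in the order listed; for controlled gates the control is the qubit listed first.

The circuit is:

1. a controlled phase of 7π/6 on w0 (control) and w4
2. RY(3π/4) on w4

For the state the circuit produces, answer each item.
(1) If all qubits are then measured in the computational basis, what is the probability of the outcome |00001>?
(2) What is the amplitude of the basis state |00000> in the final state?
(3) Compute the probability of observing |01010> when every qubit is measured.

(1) A full measurement returns |00001> with probability sqrt(2)/4 + 1/2.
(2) The amplitude on |00000> is sqrt(2 - sqrt(2))/2.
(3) A full measurement returns |01010> with probability 0.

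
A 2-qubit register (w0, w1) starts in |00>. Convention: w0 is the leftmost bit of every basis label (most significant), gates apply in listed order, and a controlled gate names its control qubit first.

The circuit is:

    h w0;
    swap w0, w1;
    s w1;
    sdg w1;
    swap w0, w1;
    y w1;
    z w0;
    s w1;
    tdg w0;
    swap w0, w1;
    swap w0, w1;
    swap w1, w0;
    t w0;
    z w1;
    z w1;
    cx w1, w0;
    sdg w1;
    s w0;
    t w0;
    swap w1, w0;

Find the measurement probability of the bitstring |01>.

Outcome |01> occurs with probability 1/2. Key observation: steps 2-5 multiply out to the identity, so the circuit reduces to the remaining gates.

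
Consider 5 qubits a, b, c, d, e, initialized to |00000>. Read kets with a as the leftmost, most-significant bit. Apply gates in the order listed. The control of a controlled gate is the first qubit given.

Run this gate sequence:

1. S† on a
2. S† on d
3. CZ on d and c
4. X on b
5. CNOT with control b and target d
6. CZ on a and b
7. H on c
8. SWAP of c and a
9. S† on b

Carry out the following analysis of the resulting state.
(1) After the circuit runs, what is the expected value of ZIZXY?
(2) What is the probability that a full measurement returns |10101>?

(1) The observable ZIZXY averages to 0.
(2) The probability of measuring |10101> is 0.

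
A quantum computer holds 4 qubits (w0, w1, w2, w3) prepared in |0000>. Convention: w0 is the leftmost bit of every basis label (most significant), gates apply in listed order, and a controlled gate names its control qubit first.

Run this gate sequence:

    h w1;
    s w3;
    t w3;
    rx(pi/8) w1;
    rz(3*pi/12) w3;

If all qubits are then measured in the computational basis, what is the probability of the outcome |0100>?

Outcome |0100> occurs with probability 1/2.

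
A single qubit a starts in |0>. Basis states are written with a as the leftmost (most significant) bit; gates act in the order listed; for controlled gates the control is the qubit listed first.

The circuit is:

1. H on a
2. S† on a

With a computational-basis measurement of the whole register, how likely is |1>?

Outcome |1> occurs with probability 1/2.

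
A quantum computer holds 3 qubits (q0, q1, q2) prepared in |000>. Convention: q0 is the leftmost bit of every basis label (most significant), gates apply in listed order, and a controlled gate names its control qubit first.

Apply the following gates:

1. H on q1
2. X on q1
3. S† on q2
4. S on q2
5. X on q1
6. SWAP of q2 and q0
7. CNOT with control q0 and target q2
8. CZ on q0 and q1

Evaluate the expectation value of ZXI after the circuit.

The expectation value of ZXI is 1.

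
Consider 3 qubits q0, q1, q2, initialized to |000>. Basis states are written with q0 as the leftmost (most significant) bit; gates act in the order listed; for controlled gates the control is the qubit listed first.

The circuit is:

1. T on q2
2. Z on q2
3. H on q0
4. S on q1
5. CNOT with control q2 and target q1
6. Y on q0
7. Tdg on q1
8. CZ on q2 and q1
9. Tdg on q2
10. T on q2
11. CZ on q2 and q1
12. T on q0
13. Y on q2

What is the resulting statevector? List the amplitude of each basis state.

The resulting statevector has amplitude sqrt(2)/2 on |001>, -sqrt(2)*exp(I*pi/4)/2 on |101>, and 0 on every other basis state.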